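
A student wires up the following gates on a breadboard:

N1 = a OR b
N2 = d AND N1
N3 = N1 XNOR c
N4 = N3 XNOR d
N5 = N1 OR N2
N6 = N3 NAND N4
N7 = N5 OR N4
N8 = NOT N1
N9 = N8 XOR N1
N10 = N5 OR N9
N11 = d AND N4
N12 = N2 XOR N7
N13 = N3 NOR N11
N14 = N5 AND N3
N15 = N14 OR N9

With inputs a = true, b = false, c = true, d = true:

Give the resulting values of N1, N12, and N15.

N1 = a OR b = true OR false = true
N2 = d AND N1 = true AND true = true
N3 = N1 XNOR c = true XNOR true = true
N4 = N3 XNOR d = true XNOR true = true
N5 = N1 OR N2 = true OR true = true
N7 = N5 OR N4 = true OR true = true
N8 = NOT N1 = NOT true = false
N9 = N8 XOR N1 = false XOR true = true
N12 = N2 XOR N7 = true XOR true = false
N14 = N5 AND N3 = true AND true = true
N15 = N14 OR N9 = true OR true = true

N1 = true  N12 = false  N15 = true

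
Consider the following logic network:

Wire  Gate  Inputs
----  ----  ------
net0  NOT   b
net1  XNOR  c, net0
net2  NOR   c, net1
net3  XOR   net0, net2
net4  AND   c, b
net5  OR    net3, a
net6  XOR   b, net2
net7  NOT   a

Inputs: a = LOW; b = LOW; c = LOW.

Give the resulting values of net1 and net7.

net1 = LOW  net7 = HIGH

net0 = NOT b = NOT LOW = HIGH
net1 = c XNOR net0 = LOW XNOR HIGH = LOW
net7 = NOT a = NOT LOW = HIGH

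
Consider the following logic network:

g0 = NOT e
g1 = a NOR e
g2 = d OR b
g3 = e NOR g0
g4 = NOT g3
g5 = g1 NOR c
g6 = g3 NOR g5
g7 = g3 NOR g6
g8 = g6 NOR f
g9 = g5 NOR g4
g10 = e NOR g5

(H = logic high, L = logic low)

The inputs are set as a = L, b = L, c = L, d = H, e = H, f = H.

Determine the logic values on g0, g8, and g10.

g0 = L; g8 = L; g10 = L

g0 = NOT e = NOT H = L
g1 = a NOR e = L NOR H = L
g3 = e NOR g0 = H NOR L = L
g5 = g1 NOR c = L NOR L = H
g6 = g3 NOR g5 = L NOR H = L
g8 = g6 NOR f = L NOR H = L
g10 = e NOR g5 = H NOR H = L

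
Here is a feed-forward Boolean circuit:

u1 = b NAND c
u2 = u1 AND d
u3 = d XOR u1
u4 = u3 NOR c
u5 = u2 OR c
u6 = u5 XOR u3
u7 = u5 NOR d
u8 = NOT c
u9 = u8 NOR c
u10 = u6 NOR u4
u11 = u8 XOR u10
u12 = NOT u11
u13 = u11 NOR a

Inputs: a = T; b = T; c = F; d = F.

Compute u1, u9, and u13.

u1 = T, u9 = F, u13 = F

u1 = b NAND c = T NAND F = T
u2 = u1 AND d = T AND F = F
u3 = d XOR u1 = F XOR T = T
u4 = u3 NOR c = T NOR F = F
u5 = u2 OR c = F OR F = F
u6 = u5 XOR u3 = F XOR T = T
u8 = NOT c = NOT F = T
u9 = u8 NOR c = T NOR F = F
u10 = u6 NOR u4 = T NOR F = F
u11 = u8 XOR u10 = T XOR F = T
u13 = u11 NOR a = T NOR T = F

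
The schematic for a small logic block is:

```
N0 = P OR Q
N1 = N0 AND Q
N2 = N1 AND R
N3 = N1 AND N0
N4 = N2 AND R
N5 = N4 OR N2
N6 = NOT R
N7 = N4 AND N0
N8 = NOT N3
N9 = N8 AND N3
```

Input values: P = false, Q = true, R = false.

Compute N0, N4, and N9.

N0 = P OR Q = false OR true = true
N1 = N0 AND Q = true AND true = true
N2 = N1 AND R = true AND false = false
N3 = N1 AND N0 = true AND true = true
N4 = N2 AND R = false AND false = false
N8 = NOT N3 = NOT true = false
N9 = N8 AND N3 = false AND true = false

N0 = true; N4 = false; N9 = false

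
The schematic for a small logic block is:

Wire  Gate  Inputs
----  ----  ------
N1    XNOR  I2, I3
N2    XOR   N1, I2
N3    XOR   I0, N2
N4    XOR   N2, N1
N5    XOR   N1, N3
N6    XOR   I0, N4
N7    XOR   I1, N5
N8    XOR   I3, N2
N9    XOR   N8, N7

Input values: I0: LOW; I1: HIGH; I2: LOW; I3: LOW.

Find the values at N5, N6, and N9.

N5 = LOW, N6 = LOW, N9 = LOW

N1 = I2 XNOR I3 = LOW XNOR LOW = HIGH
N2 = N1 XOR I2 = HIGH XOR LOW = HIGH
N3 = I0 XOR N2 = LOW XOR HIGH = HIGH
N4 = N2 XOR N1 = HIGH XOR HIGH = LOW
N5 = N1 XOR N3 = HIGH XOR HIGH = LOW
N6 = I0 XOR N4 = LOW XOR LOW = LOW
N7 = I1 XOR N5 = HIGH XOR LOW = HIGH
N8 = I3 XOR N2 = LOW XOR HIGH = HIGH
N9 = N8 XOR N7 = HIGH XOR HIGH = LOW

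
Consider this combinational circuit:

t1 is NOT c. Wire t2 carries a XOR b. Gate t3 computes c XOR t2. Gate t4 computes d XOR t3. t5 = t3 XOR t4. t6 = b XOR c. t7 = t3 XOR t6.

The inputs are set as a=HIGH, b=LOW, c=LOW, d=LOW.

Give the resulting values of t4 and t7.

t2 = a XOR b = HIGH XOR LOW = HIGH
t3 = c XOR t2 = LOW XOR HIGH = HIGH
t4 = d XOR t3 = LOW XOR HIGH = HIGH
t6 = b XOR c = LOW XOR LOW = LOW
t7 = t3 XOR t6 = HIGH XOR LOW = HIGH

t4 = HIGH; t7 = HIGH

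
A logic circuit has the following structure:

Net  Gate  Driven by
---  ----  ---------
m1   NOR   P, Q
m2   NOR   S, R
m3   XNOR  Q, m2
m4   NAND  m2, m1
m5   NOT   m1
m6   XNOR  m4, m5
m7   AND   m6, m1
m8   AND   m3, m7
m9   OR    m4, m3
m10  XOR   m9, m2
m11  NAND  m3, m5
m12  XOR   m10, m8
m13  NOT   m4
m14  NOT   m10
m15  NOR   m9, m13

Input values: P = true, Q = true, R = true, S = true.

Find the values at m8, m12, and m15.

m1 = P NOR Q = true NOR true = false
m2 = S NOR R = true NOR true = false
m3 = Q XNOR m2 = true XNOR false = false
m4 = m2 NAND m1 = false NAND false = true
m5 = NOT m1 = NOT false = true
m6 = m4 XNOR m5 = true XNOR true = true
m7 = m6 AND m1 = true AND false = false
m8 = m3 AND m7 = false AND false = false
m9 = m4 OR m3 = true OR false = true
m10 = m9 XOR m2 = true XOR false = true
m12 = m10 XOR m8 = true XOR false = true
m13 = NOT m4 = NOT true = false
m15 = m9 NOR m13 = true NOR false = false

m8 = false  m12 = true  m15 = false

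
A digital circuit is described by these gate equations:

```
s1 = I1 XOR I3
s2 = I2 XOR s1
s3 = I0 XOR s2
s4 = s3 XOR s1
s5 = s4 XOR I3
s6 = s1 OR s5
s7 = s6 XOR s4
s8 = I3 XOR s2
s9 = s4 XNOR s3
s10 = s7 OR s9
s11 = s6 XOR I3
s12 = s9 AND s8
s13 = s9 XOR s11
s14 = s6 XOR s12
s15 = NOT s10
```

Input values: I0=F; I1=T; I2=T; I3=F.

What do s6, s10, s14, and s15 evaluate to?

s1 = I1 XOR I3 = T XOR F = T
s2 = I2 XOR s1 = T XOR T = F
s3 = I0 XOR s2 = F XOR F = F
s4 = s3 XOR s1 = F XOR T = T
s5 = s4 XOR I3 = T XOR F = T
s6 = s1 OR s5 = T OR T = T
s7 = s6 XOR s4 = T XOR T = F
s8 = I3 XOR s2 = F XOR F = F
s9 = s4 XNOR s3 = T XNOR F = F
s10 = s7 OR s9 = F OR F = F
s12 = s9 AND s8 = F AND F = F
s14 = s6 XOR s12 = T XOR F = T
s15 = NOT s10 = NOT F = T

s6 = T, s10 = F, s14 = T, s15 = T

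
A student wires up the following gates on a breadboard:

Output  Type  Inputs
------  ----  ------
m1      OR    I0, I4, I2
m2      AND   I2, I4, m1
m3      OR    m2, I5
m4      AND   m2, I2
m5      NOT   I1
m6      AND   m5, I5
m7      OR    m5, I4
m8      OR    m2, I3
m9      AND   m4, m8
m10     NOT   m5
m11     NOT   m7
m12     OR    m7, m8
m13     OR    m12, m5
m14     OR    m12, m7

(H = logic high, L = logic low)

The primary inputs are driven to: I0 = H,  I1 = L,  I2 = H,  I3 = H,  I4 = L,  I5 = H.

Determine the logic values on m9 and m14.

m1 = I0 OR I4 OR I2 = H OR L OR H = H
m2 = I2 AND I4 AND m1 = H AND L AND H = L
m4 = m2 AND I2 = L AND H = L
m5 = NOT I1 = NOT L = H
m7 = m5 OR I4 = H OR L = H
m8 = m2 OR I3 = L OR H = H
m9 = m4 AND m8 = L AND H = L
m12 = m7 OR m8 = H OR H = H
m14 = m12 OR m7 = H OR H = H

m9 = L  m14 = H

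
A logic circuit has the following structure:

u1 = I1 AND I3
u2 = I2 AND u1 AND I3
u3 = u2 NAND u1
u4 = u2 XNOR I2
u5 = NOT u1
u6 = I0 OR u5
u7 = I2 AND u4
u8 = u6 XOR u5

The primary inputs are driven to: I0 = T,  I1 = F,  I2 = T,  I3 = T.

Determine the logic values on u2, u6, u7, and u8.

u2 = F; u6 = T; u7 = F; u8 = F

u1 = I1 AND I3 = F AND T = F
u2 = I2 AND u1 AND I3 = T AND F AND T = F
u4 = u2 XNOR I2 = F XNOR T = F
u5 = NOT u1 = NOT F = T
u6 = I0 OR u5 = T OR T = T
u7 = I2 AND u4 = T AND F = F
u8 = u6 XOR u5 = T XOR T = F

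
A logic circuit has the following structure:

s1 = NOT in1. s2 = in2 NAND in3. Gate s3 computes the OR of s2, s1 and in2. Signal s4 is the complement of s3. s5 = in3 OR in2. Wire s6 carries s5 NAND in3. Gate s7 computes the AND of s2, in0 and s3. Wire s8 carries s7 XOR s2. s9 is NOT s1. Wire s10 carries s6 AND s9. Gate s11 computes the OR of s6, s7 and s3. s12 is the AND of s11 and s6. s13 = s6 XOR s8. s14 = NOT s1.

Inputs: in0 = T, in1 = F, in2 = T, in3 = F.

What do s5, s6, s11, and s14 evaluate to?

s5 = T; s6 = T; s11 = T; s14 = F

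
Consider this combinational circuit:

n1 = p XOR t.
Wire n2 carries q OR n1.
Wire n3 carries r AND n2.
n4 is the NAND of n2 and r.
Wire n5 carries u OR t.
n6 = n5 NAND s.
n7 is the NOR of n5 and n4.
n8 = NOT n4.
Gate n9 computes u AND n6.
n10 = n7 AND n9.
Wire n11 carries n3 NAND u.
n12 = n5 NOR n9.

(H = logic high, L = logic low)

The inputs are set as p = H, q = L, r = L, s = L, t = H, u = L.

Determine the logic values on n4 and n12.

n1 = p XOR t = H XOR H = L
n2 = q OR n1 = L OR L = L
n4 = n2 NAND r = L NAND L = H
n5 = u OR t = L OR H = H
n6 = n5 NAND s = H NAND L = H
n9 = u AND n6 = L AND H = L
n12 = n5 NOR n9 = H NOR L = L

n4 = H; n12 = L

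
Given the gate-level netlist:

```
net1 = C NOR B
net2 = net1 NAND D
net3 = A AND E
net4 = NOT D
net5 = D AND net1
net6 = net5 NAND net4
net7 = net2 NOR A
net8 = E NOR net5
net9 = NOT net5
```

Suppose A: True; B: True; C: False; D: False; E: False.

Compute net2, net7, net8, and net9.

net1 = C NOR B = False NOR True = False
net2 = net1 NAND D = False NAND False = True
net5 = D AND net1 = False AND False = False
net7 = net2 NOR A = True NOR True = False
net8 = E NOR net5 = False NOR False = True
net9 = NOT net5 = NOT False = True

net2 = True, net7 = False, net8 = True, net9 = True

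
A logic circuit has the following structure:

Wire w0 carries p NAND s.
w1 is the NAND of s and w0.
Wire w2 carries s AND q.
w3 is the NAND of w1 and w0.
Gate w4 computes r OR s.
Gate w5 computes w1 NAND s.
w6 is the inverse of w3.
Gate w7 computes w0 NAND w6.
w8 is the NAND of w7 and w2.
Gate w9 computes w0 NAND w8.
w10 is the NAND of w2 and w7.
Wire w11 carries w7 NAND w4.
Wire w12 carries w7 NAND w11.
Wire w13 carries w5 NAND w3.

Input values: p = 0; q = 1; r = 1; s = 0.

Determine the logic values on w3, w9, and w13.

w0 = p NAND s = 0 NAND 0 = 1
w1 = s NAND w0 = 0 NAND 1 = 1
w2 = s AND q = 0 AND 1 = 0
w3 = w1 NAND w0 = 1 NAND 1 = 0
w5 = w1 NAND s = 1 NAND 0 = 1
w6 = NOT w3 = NOT 0 = 1
w7 = w0 NAND w6 = 1 NAND 1 = 0
w8 = w7 NAND w2 = 0 NAND 0 = 1
w9 = w0 NAND w8 = 1 NAND 1 = 0
w13 = w5 NAND w3 = 1 NAND 0 = 1

w3 = 0  w9 = 0  w13 = 1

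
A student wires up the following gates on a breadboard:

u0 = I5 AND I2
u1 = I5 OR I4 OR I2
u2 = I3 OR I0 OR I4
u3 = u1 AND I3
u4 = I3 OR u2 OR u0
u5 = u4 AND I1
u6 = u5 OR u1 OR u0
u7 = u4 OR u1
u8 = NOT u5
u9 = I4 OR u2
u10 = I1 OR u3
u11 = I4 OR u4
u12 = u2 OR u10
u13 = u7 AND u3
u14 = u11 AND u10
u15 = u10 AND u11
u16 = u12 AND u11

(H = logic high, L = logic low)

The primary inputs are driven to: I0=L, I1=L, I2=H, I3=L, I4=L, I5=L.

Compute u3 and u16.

u3 = L; u16 = L

u0 = I5 AND I2 = L AND H = L
u1 = I5 OR I4 OR I2 = L OR L OR H = H
u2 = I3 OR I0 OR I4 = L OR L OR L = L
u3 = u1 AND I3 = H AND L = L
u4 = I3 OR u2 OR u0 = L OR L OR L = L
u10 = I1 OR u3 = L OR L = L
u11 = I4 OR u4 = L OR L = L
u12 = u2 OR u10 = L OR L = L
u16 = u12 AND u11 = L AND L = L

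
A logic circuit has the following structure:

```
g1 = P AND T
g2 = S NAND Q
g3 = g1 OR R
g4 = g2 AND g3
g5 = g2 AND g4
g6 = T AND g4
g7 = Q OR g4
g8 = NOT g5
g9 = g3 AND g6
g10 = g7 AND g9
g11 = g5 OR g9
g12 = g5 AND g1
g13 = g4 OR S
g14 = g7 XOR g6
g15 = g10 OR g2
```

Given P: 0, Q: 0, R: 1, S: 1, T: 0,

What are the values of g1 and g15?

g1 = 0; g15 = 1

g1 = P AND T = 0 AND 0 = 0
g2 = S NAND Q = 1 NAND 0 = 1
g3 = g1 OR R = 0 OR 1 = 1
g4 = g2 AND g3 = 1 AND 1 = 1
g6 = T AND g4 = 0 AND 1 = 0
g7 = Q OR g4 = 0 OR 1 = 1
g9 = g3 AND g6 = 1 AND 0 = 0
g10 = g7 AND g9 = 1 AND 0 = 0
g15 = g10 OR g2 = 0 OR 1 = 1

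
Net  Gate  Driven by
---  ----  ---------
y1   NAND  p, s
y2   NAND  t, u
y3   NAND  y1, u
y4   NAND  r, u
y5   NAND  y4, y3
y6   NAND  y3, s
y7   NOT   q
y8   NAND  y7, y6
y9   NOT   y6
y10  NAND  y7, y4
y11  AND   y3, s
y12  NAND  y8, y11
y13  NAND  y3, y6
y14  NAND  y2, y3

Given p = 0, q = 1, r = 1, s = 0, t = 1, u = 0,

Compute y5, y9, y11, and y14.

y5 = 0, y9 = 0, y11 = 0, y14 = 0

y1 = p NAND s = 0 NAND 0 = 1
y2 = t NAND u = 1 NAND 0 = 1
y3 = y1 NAND u = 1 NAND 0 = 1
y4 = r NAND u = 1 NAND 0 = 1
y5 = y4 NAND y3 = 1 NAND 1 = 0
y6 = y3 NAND s = 1 NAND 0 = 1
y9 = NOT y6 = NOT 1 = 0
y11 = y3 AND s = 1 AND 0 = 0
y14 = y2 NAND y3 = 1 NAND 1 = 0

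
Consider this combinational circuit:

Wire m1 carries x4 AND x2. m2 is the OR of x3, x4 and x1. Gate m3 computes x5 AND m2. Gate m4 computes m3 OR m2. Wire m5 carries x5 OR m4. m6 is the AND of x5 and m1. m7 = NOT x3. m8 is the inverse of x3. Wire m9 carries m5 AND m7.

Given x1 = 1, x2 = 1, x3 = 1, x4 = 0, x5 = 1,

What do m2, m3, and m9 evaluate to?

m2 = x3 OR x4 OR x1 = 1 OR 0 OR 1 = 1
m3 = x5 AND m2 = 1 AND 1 = 1
m4 = m3 OR m2 = 1 OR 1 = 1
m5 = x5 OR m4 = 1 OR 1 = 1
m7 = NOT x3 = NOT 1 = 0
m9 = m5 AND m7 = 1 AND 0 = 0

m2 = 1, m3 = 1, m9 = 0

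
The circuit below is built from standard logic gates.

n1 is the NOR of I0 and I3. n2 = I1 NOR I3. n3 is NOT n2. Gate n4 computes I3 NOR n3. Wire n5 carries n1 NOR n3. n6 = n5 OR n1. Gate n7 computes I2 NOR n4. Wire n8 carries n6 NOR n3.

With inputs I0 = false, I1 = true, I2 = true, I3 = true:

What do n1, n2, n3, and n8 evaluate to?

n1 = false, n2 = false, n3 = true, n8 = false

n1 = I0 NOR I3 = false NOR true = false
n2 = I1 NOR I3 = true NOR true = false
n3 = NOT n2 = NOT false = true
n5 = n1 NOR n3 = false NOR true = false
n6 = n5 OR n1 = false OR false = false
n8 = n6 NOR n3 = false NOR true = false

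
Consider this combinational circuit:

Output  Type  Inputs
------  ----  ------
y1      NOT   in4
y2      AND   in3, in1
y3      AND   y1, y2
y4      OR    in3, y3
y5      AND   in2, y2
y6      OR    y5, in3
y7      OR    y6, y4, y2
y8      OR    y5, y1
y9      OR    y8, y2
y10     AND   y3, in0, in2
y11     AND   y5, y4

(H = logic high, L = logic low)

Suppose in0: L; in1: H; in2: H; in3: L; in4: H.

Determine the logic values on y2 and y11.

y2 = L; y11 = L

y1 = NOT in4 = NOT H = L
y2 = in3 AND in1 = L AND H = L
y3 = y1 AND y2 = L AND L = L
y4 = in3 OR y3 = L OR L = L
y5 = in2 AND y2 = H AND L = L
y11 = y5 AND y4 = L AND L = L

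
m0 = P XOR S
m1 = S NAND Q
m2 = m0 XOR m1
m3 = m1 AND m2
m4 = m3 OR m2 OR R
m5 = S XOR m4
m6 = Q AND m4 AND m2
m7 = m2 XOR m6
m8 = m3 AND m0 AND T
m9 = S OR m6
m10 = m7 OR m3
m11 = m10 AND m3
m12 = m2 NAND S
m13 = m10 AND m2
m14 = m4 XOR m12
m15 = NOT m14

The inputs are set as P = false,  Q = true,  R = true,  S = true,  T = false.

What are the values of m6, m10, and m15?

m0 = P XOR S = false XOR true = true
m1 = S NAND Q = true NAND true = false
m2 = m0 XOR m1 = true XOR false = true
m3 = m1 AND m2 = false AND true = false
m4 = m3 OR m2 OR R = false OR true OR true = true
m6 = Q AND m4 AND m2 = true AND true AND true = true
m7 = m2 XOR m6 = true XOR true = false
m10 = m7 OR m3 = false OR false = false
m12 = m2 NAND S = true NAND true = false
m14 = m4 XOR m12 = true XOR false = true
m15 = NOT m14 = NOT true = false

m6 = true, m10 = false, m15 = false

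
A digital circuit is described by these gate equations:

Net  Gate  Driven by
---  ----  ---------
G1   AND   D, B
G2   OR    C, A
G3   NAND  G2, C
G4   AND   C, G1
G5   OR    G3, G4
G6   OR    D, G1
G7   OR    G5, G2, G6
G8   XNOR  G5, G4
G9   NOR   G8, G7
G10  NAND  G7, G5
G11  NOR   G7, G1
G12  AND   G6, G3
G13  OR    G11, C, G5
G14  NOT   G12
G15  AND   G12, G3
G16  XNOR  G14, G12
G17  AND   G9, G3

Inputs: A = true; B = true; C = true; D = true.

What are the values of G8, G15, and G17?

G1 = D AND B = true AND true = true
G2 = C OR A = true OR true = true
G3 = G2 NAND C = true NAND true = false
G4 = C AND G1 = true AND true = true
G5 = G3 OR G4 = false OR true = true
G6 = D OR G1 = true OR true = true
G7 = G5 OR G2 OR G6 = true OR true OR true = true
G8 = G5 XNOR G4 = true XNOR true = true
G9 = G8 NOR G7 = true NOR true = false
G12 = G6 AND G3 = true AND false = false
G15 = G12 AND G3 = false AND false = false
G17 = G9 AND G3 = false AND false = false

G8 = true; G15 = false; G17 = false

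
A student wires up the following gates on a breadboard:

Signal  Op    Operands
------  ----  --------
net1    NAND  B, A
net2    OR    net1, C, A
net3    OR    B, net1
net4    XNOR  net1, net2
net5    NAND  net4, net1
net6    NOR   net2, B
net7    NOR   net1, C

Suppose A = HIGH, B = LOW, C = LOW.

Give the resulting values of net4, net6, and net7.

net1 = B NAND A = LOW NAND HIGH = HIGH
net2 = net1 OR C OR A = HIGH OR LOW OR HIGH = HIGH
net4 = net1 XNOR net2 = HIGH XNOR HIGH = HIGH
net6 = net2 NOR B = HIGH NOR LOW = LOW
net7 = net1 NOR C = HIGH NOR LOW = LOW

net4 = HIGH; net6 = LOW; net7 = LOW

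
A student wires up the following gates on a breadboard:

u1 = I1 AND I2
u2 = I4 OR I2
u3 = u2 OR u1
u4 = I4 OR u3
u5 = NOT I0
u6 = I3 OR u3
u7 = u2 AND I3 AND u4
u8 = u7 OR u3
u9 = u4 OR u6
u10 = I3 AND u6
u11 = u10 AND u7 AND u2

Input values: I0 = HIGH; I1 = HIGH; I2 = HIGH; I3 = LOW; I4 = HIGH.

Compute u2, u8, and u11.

u2 = HIGH  u8 = HIGH  u11 = LOW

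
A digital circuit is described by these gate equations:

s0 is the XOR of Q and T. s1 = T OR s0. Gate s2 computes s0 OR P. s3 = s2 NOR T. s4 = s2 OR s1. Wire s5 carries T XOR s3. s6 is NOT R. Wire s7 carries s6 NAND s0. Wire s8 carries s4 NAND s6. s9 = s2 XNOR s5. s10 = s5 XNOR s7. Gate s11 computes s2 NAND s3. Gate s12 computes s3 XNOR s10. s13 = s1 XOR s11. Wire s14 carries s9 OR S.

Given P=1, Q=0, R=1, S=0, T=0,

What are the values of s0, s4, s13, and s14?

s0 = Q XOR T = 0 XOR 0 = 0
s1 = T OR s0 = 0 OR 0 = 0
s2 = s0 OR P = 0 OR 1 = 1
s3 = s2 NOR T = 1 NOR 0 = 0
s4 = s2 OR s1 = 1 OR 0 = 1
s5 = T XOR s3 = 0 XOR 0 = 0
s9 = s2 XNOR s5 = 1 XNOR 0 = 0
s11 = s2 NAND s3 = 1 NAND 0 = 1
s13 = s1 XOR s11 = 0 XOR 1 = 1
s14 = s9 OR S = 0 OR 0 = 0

s0 = 0; s4 = 1; s13 = 1; s14 = 0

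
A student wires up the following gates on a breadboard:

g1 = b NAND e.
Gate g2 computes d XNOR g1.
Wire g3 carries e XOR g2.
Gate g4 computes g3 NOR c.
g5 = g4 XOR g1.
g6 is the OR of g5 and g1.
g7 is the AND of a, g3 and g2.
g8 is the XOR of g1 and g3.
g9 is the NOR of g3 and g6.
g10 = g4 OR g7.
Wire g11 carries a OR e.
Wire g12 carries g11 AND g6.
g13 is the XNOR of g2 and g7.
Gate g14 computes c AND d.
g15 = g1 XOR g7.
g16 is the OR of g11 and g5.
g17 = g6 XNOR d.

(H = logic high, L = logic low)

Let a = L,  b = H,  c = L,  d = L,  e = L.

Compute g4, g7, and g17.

g1 = b NAND e = H NAND L = H
g2 = d XNOR g1 = L XNOR H = L
g3 = e XOR g2 = L XOR L = L
g4 = g3 NOR c = L NOR L = H
g5 = g4 XOR g1 = H XOR H = L
g6 = g5 OR g1 = L OR H = H
g7 = a AND g3 AND g2 = L AND L AND L = L
g17 = g6 XNOR d = H XNOR L = L

g4 = H, g7 = L, g17 = L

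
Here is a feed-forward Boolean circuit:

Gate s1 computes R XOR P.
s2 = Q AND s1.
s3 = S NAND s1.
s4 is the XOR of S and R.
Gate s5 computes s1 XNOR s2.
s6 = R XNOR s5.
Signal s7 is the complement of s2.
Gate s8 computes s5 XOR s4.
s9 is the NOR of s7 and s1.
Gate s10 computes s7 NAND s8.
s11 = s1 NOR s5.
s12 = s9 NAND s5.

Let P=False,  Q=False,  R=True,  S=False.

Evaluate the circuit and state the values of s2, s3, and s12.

s1 = R XOR P = True XOR False = True
s2 = Q AND s1 = False AND True = False
s3 = S NAND s1 = False NAND True = True
s5 = s1 XNOR s2 = True XNOR False = False
s7 = NOT s2 = NOT False = True
s9 = s7 NOR s1 = True NOR True = False
s12 = s9 NAND s5 = False NAND False = True

s2 = False, s3 = True, s12 = True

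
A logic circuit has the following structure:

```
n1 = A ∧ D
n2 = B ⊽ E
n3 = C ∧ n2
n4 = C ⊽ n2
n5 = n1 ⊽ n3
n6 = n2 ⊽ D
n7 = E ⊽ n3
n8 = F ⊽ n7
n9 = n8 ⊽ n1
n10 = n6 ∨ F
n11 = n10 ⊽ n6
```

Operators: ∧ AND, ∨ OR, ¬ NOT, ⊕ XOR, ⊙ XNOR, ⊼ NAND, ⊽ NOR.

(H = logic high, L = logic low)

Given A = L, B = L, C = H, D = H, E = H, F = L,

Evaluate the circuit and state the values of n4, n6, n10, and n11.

n4 = L, n6 = L, n10 = L, n11 = H

n2 = B NOR E = L NOR H = L
n4 = C NOR n2 = H NOR L = L
n6 = n2 NOR D = L NOR H = L
n10 = n6 OR F = L OR L = L
n11 = n10 NOR n6 = L NOR L = H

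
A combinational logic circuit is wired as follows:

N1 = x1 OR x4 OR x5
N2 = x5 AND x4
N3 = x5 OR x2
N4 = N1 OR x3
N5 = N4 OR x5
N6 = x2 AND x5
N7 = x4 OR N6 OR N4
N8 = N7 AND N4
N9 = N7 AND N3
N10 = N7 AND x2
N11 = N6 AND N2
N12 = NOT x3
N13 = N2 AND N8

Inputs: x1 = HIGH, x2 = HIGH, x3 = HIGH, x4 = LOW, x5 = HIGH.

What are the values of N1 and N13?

N1 = HIGH, N13 = LOW

N1 = x1 OR x4 OR x5 = HIGH OR LOW OR HIGH = HIGH
N2 = x5 AND x4 = HIGH AND LOW = LOW
N4 = N1 OR x3 = HIGH OR HIGH = HIGH
N6 = x2 AND x5 = HIGH AND HIGH = HIGH
N7 = x4 OR N6 OR N4 = LOW OR HIGH OR HIGH = HIGH
N8 = N7 AND N4 = HIGH AND HIGH = HIGH
N13 = N2 AND N8 = LOW AND HIGH = LOW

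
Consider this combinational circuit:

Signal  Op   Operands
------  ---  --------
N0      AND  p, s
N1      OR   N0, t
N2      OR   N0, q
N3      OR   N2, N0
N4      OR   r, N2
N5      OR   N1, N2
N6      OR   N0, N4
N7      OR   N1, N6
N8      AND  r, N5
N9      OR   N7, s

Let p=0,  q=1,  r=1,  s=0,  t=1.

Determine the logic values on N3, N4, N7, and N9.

N3 = 1  N4 = 1  N7 = 1  N9 = 1

N0 = p AND s = 0 AND 0 = 0
N1 = N0 OR t = 0 OR 1 = 1
N2 = N0 OR q = 0 OR 1 = 1
N3 = N2 OR N0 = 1 OR 0 = 1
N4 = r OR N2 = 1 OR 1 = 1
N6 = N0 OR N4 = 0 OR 1 = 1
N7 = N1 OR N6 = 1 OR 1 = 1
N9 = N7 OR s = 1 OR 0 = 1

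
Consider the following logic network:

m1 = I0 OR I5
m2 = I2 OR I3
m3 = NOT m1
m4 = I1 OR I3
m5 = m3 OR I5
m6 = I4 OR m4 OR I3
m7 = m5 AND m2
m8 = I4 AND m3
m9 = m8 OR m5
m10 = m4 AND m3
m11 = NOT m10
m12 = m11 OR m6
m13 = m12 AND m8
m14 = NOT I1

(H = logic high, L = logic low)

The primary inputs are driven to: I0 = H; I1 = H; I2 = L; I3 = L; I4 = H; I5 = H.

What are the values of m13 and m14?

m13 = L; m14 = L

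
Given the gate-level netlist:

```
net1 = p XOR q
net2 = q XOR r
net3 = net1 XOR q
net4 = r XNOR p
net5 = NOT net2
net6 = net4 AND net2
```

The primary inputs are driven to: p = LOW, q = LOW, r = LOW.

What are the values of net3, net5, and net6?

net3 = LOW; net5 = HIGH; net6 = LOW

net1 = p XOR q = LOW XOR LOW = LOW
net2 = q XOR r = LOW XOR LOW = LOW
net3 = net1 XOR q = LOW XOR LOW = LOW
net4 = r XNOR p = LOW XNOR LOW = HIGH
net5 = NOT net2 = NOT LOW = HIGH
net6 = net4 AND net2 = HIGH AND LOW = LOW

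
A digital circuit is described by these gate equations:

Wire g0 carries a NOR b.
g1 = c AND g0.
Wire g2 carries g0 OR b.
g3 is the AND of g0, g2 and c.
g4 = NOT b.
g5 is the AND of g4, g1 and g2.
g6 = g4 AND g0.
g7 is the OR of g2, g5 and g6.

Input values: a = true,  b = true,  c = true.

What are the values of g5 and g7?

g0 = a NOR b = true NOR true = false
g1 = c AND g0 = true AND false = false
g2 = g0 OR b = false OR true = true
g4 = NOT b = NOT true = false
g5 = g4 AND g1 AND g2 = false AND false AND true = false
g6 = g4 AND g0 = false AND false = false
g7 = g2 OR g5 OR g6 = true OR false OR false = true

g5 = false, g7 = true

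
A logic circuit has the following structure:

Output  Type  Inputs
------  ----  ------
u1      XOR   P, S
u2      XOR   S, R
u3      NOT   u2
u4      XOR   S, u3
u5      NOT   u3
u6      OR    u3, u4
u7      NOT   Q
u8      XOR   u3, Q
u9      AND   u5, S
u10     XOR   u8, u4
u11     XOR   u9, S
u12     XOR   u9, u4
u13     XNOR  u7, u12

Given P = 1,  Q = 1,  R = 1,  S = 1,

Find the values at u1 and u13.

u1 = 0, u13 = 1

u1 = P XOR S = 1 XOR 1 = 0
u2 = S XOR R = 1 XOR 1 = 0
u3 = NOT u2 = NOT 0 = 1
u4 = S XOR u3 = 1 XOR 1 = 0
u5 = NOT u3 = NOT 1 = 0
u7 = NOT Q = NOT 1 = 0
u9 = u5 AND S = 0 AND 1 = 0
u12 = u9 XOR u4 = 0 XOR 0 = 0
u13 = u7 XNOR u12 = 0 XNOR 0 = 1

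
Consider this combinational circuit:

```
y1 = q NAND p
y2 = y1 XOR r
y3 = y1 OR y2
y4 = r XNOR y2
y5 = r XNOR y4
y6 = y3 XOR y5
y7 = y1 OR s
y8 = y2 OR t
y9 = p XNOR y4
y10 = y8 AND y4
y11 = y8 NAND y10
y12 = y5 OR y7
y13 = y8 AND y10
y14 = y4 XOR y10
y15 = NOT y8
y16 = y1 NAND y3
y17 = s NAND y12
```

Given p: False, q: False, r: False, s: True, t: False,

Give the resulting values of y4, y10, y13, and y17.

y1 = q NAND p = False NAND False = True
y2 = y1 XOR r = True XOR False = True
y4 = r XNOR y2 = False XNOR True = False
y5 = r XNOR y4 = False XNOR False = True
y7 = y1 OR s = True OR True = True
y8 = y2 OR t = True OR False = True
y10 = y8 AND y4 = True AND False = False
y12 = y5 OR y7 = True OR True = True
y13 = y8 AND y10 = True AND False = False
y17 = s NAND y12 = True NAND True = False

y4 = False, y10 = False, y13 = False, y17 = False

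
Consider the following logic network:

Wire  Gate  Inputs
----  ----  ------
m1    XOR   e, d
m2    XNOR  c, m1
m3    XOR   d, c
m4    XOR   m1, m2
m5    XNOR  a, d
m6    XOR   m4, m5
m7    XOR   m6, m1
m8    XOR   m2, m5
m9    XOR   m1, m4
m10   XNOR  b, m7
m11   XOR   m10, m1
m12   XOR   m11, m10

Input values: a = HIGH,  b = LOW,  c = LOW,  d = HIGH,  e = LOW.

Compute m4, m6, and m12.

m1 = e XOR d = LOW XOR HIGH = HIGH
m2 = c XNOR m1 = LOW XNOR HIGH = LOW
m4 = m1 XOR m2 = HIGH XOR LOW = HIGH
m5 = a XNOR d = HIGH XNOR HIGH = HIGH
m6 = m4 XOR m5 = HIGH XOR HIGH = LOW
m7 = m6 XOR m1 = LOW XOR HIGH = HIGH
m10 = b XNOR m7 = LOW XNOR HIGH = LOW
m11 = m10 XOR m1 = LOW XOR HIGH = HIGH
m12 = m11 XOR m10 = HIGH XOR LOW = HIGH

m4 = HIGH, m6 = LOW, m12 = HIGH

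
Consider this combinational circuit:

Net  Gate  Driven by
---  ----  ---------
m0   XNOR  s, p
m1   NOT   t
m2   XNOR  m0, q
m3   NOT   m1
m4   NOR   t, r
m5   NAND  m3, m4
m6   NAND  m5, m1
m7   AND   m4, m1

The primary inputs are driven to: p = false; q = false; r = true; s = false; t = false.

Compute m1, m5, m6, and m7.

m1 = NOT t = NOT false = true
m3 = NOT m1 = NOT true = false
m4 = t NOR r = false NOR true = false
m5 = m3 NAND m4 = false NAND false = true
m6 = m5 NAND m1 = true NAND true = false
m7 = m4 AND m1 = false AND true = false

m1 = true, m5 = true, m6 = false, m7 = false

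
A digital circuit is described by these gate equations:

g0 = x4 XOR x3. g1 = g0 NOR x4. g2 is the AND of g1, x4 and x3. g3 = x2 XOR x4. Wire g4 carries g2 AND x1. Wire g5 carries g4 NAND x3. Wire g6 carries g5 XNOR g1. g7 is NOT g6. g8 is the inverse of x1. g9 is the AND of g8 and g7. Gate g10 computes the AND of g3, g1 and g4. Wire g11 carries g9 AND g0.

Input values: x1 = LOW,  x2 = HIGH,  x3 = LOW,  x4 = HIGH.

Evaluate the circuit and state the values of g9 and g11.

g0 = x4 XOR x3 = HIGH XOR LOW = HIGH
g1 = g0 NOR x4 = HIGH NOR HIGH = LOW
g2 = g1 AND x4 AND x3 = LOW AND HIGH AND LOW = LOW
g4 = g2 AND x1 = LOW AND LOW = LOW
g5 = g4 NAND x3 = LOW NAND LOW = HIGH
g6 = g5 XNOR g1 = HIGH XNOR LOW = LOW
g7 = NOT g6 = NOT LOW = HIGH
g8 = NOT x1 = NOT LOW = HIGH
g9 = g8 AND g7 = HIGH AND HIGH = HIGH
g11 = g9 AND g0 = HIGH AND HIGH = HIGH

g9 = HIGH  g11 = HIGH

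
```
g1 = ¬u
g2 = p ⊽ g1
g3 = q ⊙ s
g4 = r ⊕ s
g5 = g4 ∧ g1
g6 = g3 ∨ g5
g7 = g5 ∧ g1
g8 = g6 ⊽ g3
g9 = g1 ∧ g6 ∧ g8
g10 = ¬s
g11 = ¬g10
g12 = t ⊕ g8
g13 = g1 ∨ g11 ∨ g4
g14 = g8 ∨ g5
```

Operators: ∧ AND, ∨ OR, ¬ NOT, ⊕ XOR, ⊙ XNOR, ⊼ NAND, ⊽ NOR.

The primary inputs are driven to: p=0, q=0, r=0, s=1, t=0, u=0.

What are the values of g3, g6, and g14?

g1 = NOT u = NOT 0 = 1
g3 = q XNOR s = 0 XNOR 1 = 0
g4 = r XOR s = 0 XOR 1 = 1
g5 = g4 AND g1 = 1 AND 1 = 1
g6 = g3 OR g5 = 0 OR 1 = 1
g8 = g6 NOR g3 = 1 NOR 0 = 0
g14 = g8 OR g5 = 0 OR 1 = 1

g3 = 0; g6 = 1; g14 = 1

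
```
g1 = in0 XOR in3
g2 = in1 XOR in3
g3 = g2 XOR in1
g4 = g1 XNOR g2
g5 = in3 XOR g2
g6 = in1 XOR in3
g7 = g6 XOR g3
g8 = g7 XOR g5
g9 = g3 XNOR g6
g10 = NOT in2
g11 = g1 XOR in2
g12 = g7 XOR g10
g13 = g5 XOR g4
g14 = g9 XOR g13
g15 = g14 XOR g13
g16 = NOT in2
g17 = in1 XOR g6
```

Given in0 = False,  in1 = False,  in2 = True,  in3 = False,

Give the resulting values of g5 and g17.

g2 = in1 XOR in3 = False XOR False = False
g5 = in3 XOR g2 = False XOR False = False
g6 = in1 XOR in3 = False XOR False = False
g17 = in1 XOR g6 = False XOR False = False

g5 = False  g17 = False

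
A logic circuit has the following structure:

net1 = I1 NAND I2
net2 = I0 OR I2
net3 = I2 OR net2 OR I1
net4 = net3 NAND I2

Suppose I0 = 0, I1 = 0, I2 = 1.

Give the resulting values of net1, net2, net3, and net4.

net1 = I1 NAND I2 = 0 NAND 1 = 1
net2 = I0 OR I2 = 0 OR 1 = 1
net3 = I2 OR net2 OR I1 = 1 OR 1 OR 0 = 1
net4 = net3 NAND I2 = 1 NAND 1 = 0

net1 = 1  net2 = 1  net3 = 1  net4 = 0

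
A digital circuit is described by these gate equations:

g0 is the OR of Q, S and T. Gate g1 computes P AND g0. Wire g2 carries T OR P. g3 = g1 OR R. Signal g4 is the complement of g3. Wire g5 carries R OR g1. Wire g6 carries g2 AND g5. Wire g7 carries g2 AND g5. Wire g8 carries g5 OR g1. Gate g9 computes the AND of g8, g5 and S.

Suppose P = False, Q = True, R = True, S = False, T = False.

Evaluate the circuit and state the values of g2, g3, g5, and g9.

g2 = False; g3 = True; g5 = True; g9 = False

g0 = Q OR S OR T = True OR False OR False = True
g1 = P AND g0 = False AND True = False
g2 = T OR P = False OR False = False
g3 = g1 OR R = False OR True = True
g5 = R OR g1 = True OR False = True
g8 = g5 OR g1 = True OR False = True
g9 = g8 AND g5 AND S = True AND True AND False = False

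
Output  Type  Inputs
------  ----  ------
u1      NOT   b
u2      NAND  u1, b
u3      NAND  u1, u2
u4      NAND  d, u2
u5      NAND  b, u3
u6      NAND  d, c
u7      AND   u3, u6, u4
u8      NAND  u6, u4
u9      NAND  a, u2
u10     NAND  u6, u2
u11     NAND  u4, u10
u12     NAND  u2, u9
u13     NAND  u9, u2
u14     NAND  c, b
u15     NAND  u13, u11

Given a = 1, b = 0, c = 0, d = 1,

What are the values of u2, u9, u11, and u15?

u1 = NOT b = NOT 0 = 1
u2 = u1 NAND b = 1 NAND 0 = 1
u4 = d NAND u2 = 1 NAND 1 = 0
u6 = d NAND c = 1 NAND 0 = 1
u9 = a NAND u2 = 1 NAND 1 = 0
u10 = u6 NAND u2 = 1 NAND 1 = 0
u11 = u4 NAND u10 = 0 NAND 0 = 1
u13 = u9 NAND u2 = 0 NAND 1 = 1
u15 = u13 NAND u11 = 1 NAND 1 = 0

u2 = 1; u9 = 0; u11 = 1; u15 = 0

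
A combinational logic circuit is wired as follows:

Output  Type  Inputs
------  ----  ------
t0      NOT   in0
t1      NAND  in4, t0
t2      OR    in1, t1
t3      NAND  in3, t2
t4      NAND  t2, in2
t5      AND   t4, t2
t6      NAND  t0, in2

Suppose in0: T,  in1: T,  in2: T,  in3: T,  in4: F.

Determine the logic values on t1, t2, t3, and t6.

t1 = T; t2 = T; t3 = F; t6 = T

t0 = NOT in0 = NOT T = F
t1 = in4 NAND t0 = F NAND F = T
t2 = in1 OR t1 = T OR T = T
t3 = in3 NAND t2 = T NAND T = F
t6 = t0 NAND in2 = F NAND T = T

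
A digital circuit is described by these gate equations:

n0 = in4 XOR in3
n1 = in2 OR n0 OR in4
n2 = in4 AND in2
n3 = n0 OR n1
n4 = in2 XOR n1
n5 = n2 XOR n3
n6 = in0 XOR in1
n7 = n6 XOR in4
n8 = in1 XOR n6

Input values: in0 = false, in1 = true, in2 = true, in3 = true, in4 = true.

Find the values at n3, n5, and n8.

n0 = in4 XOR in3 = true XOR true = false
n1 = in2 OR n0 OR in4 = true OR false OR true = true
n2 = in4 AND in2 = true AND true = true
n3 = n0 OR n1 = false OR true = true
n5 = n2 XOR n3 = true XOR true = false
n6 = in0 XOR in1 = false XOR true = true
n8 = in1 XOR n6 = true XOR true = false

n3 = true, n5 = false, n8 = false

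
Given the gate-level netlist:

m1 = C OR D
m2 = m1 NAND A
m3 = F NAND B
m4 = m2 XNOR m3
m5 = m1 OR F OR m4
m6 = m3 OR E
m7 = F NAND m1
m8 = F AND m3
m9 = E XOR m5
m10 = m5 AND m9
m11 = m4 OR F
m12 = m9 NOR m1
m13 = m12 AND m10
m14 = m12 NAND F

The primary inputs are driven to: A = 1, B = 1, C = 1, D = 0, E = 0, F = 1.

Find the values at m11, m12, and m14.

m11 = 1, m12 = 0, m14 = 1

m1 = C OR D = 1 OR 0 = 1
m2 = m1 NAND A = 1 NAND 1 = 0
m3 = F NAND B = 1 NAND 1 = 0
m4 = m2 XNOR m3 = 0 XNOR 0 = 1
m5 = m1 OR F OR m4 = 1 OR 1 OR 1 = 1
m9 = E XOR m5 = 0 XOR 1 = 1
m11 = m4 OR F = 1 OR 1 = 1
m12 = m9 NOR m1 = 1 NOR 1 = 0
m14 = m12 NAND F = 0 NAND 1 = 1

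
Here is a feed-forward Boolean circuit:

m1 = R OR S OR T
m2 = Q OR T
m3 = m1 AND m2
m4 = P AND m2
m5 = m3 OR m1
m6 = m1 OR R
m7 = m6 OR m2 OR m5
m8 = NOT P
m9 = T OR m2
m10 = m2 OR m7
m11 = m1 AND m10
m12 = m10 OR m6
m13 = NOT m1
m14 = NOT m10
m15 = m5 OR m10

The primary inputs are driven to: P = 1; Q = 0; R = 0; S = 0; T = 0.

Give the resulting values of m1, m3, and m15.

m1 = 0, m3 = 0, m15 = 0

m1 = R OR S OR T = 0 OR 0 OR 0 = 0
m2 = Q OR T = 0 OR 0 = 0
m3 = m1 AND m2 = 0 AND 0 = 0
m5 = m3 OR m1 = 0 OR 0 = 0
m6 = m1 OR R = 0 OR 0 = 0
m7 = m6 OR m2 OR m5 = 0 OR 0 OR 0 = 0
m10 = m2 OR m7 = 0 OR 0 = 0
m15 = m5 OR m10 = 0 OR 0 = 0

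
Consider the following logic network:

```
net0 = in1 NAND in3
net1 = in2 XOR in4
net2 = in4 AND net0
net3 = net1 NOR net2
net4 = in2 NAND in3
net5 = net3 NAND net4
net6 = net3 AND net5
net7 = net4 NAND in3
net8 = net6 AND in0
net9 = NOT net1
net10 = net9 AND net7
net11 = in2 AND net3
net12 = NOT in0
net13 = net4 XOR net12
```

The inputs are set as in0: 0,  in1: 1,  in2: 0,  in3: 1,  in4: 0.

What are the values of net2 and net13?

net0 = in1 NAND in3 = 1 NAND 1 = 0
net2 = in4 AND net0 = 0 AND 0 = 0
net4 = in2 NAND in3 = 0 NAND 1 = 1
net12 = NOT in0 = NOT 0 = 1
net13 = net4 XOR net12 = 1 XOR 1 = 0

net2 = 0; net13 = 0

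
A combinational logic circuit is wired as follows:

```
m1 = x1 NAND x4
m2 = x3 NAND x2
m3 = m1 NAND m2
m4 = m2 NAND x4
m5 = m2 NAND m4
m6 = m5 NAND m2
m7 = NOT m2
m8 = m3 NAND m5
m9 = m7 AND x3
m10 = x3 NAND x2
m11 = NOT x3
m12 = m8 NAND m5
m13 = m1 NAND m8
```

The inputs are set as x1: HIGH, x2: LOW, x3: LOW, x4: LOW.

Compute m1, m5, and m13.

m1 = x1 NAND x4 = HIGH NAND LOW = HIGH
m2 = x3 NAND x2 = LOW NAND LOW = HIGH
m3 = m1 NAND m2 = HIGH NAND HIGH = LOW
m4 = m2 NAND x4 = HIGH NAND LOW = HIGH
m5 = m2 NAND m4 = HIGH NAND HIGH = LOW
m8 = m3 NAND m5 = LOW NAND LOW = HIGH
m13 = m1 NAND m8 = HIGH NAND HIGH = LOW

m1 = HIGH; m5 = LOW; m13 = LOW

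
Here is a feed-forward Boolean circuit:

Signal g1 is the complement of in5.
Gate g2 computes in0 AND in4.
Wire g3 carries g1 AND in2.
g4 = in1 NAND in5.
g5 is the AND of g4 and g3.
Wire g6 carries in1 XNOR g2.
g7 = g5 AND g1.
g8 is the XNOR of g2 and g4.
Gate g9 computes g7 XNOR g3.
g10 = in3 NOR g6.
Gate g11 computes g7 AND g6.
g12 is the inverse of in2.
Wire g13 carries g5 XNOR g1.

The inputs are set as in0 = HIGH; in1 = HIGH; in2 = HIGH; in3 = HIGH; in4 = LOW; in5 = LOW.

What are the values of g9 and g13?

g9 = HIGH; g13 = HIGH

g1 = NOT in5 = NOT LOW = HIGH
g3 = g1 AND in2 = HIGH AND HIGH = HIGH
g4 = in1 NAND in5 = HIGH NAND LOW = HIGH
g5 = g4 AND g3 = HIGH AND HIGH = HIGH
g7 = g5 AND g1 = HIGH AND HIGH = HIGH
g9 = g7 XNOR g3 = HIGH XNOR HIGH = HIGH
g13 = g5 XNOR g1 = HIGH XNOR HIGH = HIGH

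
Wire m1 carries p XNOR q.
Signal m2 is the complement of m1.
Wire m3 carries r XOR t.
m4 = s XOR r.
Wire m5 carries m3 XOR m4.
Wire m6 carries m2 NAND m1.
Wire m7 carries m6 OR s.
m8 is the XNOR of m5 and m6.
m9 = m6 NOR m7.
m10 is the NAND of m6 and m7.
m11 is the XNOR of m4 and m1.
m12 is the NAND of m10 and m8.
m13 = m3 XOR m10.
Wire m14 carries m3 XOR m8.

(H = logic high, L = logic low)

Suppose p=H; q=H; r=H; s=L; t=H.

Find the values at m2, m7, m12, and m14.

m1 = p XNOR q = H XNOR H = H
m2 = NOT m1 = NOT H = L
m3 = r XOR t = H XOR H = L
m4 = s XOR r = L XOR H = H
m5 = m3 XOR m4 = L XOR H = H
m6 = m2 NAND m1 = L NAND H = H
m7 = m6 OR s = H OR L = H
m8 = m5 XNOR m6 = H XNOR H = H
m10 = m6 NAND m7 = H NAND H = L
m12 = m10 NAND m8 = L NAND H = H
m14 = m3 XOR m8 = L XOR H = H

m2 = L  m7 = H  m12 = H  m14 = H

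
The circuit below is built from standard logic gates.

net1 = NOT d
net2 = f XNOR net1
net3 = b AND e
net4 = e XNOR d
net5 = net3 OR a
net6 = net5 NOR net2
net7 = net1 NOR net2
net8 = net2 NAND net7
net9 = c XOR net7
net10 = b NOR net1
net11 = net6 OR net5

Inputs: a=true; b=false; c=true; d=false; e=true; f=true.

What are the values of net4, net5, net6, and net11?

net4 = false  net5 = true  net6 = false  net11 = true

net1 = NOT d = NOT false = true
net2 = f XNOR net1 = true XNOR true = true
net3 = b AND e = false AND true = false
net4 = e XNOR d = true XNOR false = false
net5 = net3 OR a = false OR true = true
net6 = net5 NOR net2 = true NOR true = false
net11 = net6 OR net5 = false OR true = true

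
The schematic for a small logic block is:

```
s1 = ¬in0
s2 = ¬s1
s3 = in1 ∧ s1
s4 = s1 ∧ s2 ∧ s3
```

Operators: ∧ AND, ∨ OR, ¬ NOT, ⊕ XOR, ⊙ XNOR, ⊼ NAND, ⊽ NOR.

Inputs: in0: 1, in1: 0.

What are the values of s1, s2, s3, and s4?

s1 = NOT in0 = NOT 1 = 0
s2 = NOT s1 = NOT 0 = 1
s3 = in1 AND s1 = 0 AND 0 = 0
s4 = s1 AND s2 AND s3 = 0 AND 1 AND 0 = 0

s1 = 0  s2 = 1  s3 = 0  s4 = 0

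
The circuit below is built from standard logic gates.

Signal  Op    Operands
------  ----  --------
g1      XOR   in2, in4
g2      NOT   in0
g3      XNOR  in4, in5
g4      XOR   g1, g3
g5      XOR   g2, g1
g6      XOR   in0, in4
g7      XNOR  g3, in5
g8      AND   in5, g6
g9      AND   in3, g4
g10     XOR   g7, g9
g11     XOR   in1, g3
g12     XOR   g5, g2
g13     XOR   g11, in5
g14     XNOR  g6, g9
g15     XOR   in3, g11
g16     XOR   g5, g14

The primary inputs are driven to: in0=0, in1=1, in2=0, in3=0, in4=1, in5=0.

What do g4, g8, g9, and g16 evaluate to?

g4 = 1, g8 = 0, g9 = 0, g16 = 0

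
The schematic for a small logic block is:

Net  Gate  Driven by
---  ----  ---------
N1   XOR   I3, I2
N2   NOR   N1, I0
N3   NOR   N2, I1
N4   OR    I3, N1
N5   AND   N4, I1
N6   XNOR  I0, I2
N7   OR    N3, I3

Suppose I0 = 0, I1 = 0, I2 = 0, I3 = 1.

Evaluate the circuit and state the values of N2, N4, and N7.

N1 = I3 XOR I2 = 1 XOR 0 = 1
N2 = N1 NOR I0 = 1 NOR 0 = 0
N3 = N2 NOR I1 = 0 NOR 0 = 1
N4 = I3 OR N1 = 1 OR 1 = 1
N7 = N3 OR I3 = 1 OR 1 = 1

N2 = 0, N4 = 1, N7 = 1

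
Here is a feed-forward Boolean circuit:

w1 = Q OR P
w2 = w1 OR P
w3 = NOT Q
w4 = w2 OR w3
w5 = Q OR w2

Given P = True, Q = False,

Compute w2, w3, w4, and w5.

w2 = True, w3 = True, w4 = True, w5 = True

w1 = Q OR P = False OR True = True
w2 = w1 OR P = True OR True = True
w3 = NOT Q = NOT False = True
w4 = w2 OR w3 = True OR True = True
w5 = Q OR w2 = False OR True = True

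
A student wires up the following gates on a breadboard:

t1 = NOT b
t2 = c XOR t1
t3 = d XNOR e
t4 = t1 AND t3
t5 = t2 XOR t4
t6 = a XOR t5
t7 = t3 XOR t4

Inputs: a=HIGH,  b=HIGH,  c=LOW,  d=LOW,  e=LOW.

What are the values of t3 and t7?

t3 = HIGH  t7 = HIGH

t1 = NOT b = NOT HIGH = LOW
t3 = d XNOR e = LOW XNOR LOW = HIGH
t4 = t1 AND t3 = LOW AND HIGH = LOW
t7 = t3 XOR t4 = HIGH XOR LOW = HIGH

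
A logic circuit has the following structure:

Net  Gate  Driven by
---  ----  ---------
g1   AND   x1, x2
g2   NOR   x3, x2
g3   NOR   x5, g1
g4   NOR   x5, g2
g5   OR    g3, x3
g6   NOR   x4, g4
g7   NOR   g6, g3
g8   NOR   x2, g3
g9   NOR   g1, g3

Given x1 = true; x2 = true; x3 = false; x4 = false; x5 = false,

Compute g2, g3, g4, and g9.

g2 = false, g3 = false, g4 = true, g9 = false

g1 = x1 AND x2 = true AND true = true
g2 = x3 NOR x2 = false NOR true = false
g3 = x5 NOR g1 = false NOR true = false
g4 = x5 NOR g2 = false NOR false = true
g9 = g1 NOR g3 = true NOR false = false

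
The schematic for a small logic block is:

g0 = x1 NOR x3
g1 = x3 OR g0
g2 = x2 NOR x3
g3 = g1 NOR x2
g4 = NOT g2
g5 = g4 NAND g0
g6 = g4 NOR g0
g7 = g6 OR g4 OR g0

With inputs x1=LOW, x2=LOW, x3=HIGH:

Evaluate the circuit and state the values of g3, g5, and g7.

g0 = x1 NOR x3 = LOW NOR HIGH = LOW
g1 = x3 OR g0 = HIGH OR LOW = HIGH
g2 = x2 NOR x3 = LOW NOR HIGH = LOW
g3 = g1 NOR x2 = HIGH NOR LOW = LOW
g4 = NOT g2 = NOT LOW = HIGH
g5 = g4 NAND g0 = HIGH NAND LOW = HIGH
g6 = g4 NOR g0 = HIGH NOR LOW = LOW
g7 = g6 OR g4 OR g0 = LOW OR HIGH OR LOW = HIGH

g3 = LOW; g5 = HIGH; g7 = HIGH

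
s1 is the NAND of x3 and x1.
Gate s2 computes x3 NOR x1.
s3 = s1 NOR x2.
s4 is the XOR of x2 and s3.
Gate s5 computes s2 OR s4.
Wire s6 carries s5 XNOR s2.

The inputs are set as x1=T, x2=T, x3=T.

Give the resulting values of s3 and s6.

s3 = F; s6 = F

s1 = x3 NAND x1 = T NAND T = F
s2 = x3 NOR x1 = T NOR T = F
s3 = s1 NOR x2 = F NOR T = F
s4 = x2 XOR s3 = T XOR F = T
s5 = s2 OR s4 = F OR T = T
s6 = s5 XNOR s2 = T XNOR F = F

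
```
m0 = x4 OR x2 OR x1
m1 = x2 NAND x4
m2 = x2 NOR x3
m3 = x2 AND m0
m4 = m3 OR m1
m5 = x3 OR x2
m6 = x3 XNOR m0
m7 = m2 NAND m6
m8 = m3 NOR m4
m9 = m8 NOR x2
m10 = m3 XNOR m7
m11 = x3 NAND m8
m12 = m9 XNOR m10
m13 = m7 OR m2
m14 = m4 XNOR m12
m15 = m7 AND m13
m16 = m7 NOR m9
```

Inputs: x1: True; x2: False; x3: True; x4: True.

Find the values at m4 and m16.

m4 = True, m16 = False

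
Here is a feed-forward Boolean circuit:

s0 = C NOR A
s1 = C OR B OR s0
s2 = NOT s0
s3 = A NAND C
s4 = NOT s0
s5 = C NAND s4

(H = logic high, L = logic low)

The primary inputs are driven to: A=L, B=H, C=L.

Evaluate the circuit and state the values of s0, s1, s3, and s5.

s0 = C NOR A = L NOR L = H
s1 = C OR B OR s0 = L OR H OR H = H
s3 = A NAND C = L NAND L = H
s4 = NOT s0 = NOT H = L
s5 = C NAND s4 = L NAND L = H

s0 = H, s1 = H, s3 = H, s5 = H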